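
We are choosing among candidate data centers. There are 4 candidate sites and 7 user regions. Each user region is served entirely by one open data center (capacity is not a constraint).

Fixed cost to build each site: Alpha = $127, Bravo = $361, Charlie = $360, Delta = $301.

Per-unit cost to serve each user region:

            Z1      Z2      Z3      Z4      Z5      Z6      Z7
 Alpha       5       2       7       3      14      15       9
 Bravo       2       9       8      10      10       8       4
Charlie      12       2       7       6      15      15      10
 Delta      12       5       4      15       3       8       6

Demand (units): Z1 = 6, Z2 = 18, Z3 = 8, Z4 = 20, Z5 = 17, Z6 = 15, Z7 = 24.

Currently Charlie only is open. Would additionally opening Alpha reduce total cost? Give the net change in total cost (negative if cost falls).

Current service cost with {Charlie}: 1004.
Adding Alpha: each user region re-picks its cheapest; new service cost 861, saving 143.
Extra fixed cost: 127. Net change = 127 − 143 = -16.
(Totals: 1364 → 1348.)

Yes — net change −16 (cost falls by 16).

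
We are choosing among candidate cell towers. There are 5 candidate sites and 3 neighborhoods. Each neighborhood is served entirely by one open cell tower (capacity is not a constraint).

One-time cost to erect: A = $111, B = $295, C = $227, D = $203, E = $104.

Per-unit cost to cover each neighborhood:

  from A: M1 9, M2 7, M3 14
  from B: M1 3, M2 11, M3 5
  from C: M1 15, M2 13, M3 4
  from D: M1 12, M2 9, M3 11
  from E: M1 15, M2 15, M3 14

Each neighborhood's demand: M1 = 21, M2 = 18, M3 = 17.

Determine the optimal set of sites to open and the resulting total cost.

For any fixed open set, each neighborhood goes to its cheapest open site; total = fixed + service.
{B}: M1→B 3·21=63, M2→B 11·18=198, M3→B 5·17=85. Service 346; fixed 295; total 641.
{A}: M1→A 9·21=189, M2→A 7·18=126, M3→A 14·17=238. Service 553; fixed 111; total 664.
{A, B}: service 274 + fixed 406 = 680
{A, B, C, D, E}: service 257 + fixed 940 = 1197
No other subset beats 641.

Open B only; minimum total cost 641.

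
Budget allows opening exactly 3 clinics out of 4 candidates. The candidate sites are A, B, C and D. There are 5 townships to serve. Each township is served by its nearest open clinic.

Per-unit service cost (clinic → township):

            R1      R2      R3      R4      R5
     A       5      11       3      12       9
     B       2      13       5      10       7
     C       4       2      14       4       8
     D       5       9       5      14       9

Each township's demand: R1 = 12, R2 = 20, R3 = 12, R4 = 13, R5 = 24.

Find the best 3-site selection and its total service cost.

With exactly 3 open, each township uses its cheapest among the chosen.
{A, B, C}: R1→B 2·12=24, R2→C 2·20=40, R3→A 3·12=36, R4→C 4·13=52, R5→B 7·24=168. Service cost 320.
{B, C, D}: service cost 344
{A, C, D}: service cost 368
Among all 4 size-3 choices, {A, B, C} is lowest.

Choose A, B and C; total service cost 320.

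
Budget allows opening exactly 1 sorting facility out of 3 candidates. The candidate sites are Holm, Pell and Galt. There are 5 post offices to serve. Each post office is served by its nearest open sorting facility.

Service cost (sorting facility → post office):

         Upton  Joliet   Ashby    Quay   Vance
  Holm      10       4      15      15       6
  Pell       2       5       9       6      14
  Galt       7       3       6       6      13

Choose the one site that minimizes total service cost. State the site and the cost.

With exactly 1 open, each post office uses its cheapest among the chosen.
{Galt}: Upton→Galt 7, Joliet→Galt 3, Ashby→Galt 6, Quay→Galt 6, Vance→Galt 13. Service cost 35.
{Pell}: service cost 36
{Holm}: service cost 50
Among all 3 size-1 choices, {Galt} is lowest.

Choose Galt only; total service cost 35.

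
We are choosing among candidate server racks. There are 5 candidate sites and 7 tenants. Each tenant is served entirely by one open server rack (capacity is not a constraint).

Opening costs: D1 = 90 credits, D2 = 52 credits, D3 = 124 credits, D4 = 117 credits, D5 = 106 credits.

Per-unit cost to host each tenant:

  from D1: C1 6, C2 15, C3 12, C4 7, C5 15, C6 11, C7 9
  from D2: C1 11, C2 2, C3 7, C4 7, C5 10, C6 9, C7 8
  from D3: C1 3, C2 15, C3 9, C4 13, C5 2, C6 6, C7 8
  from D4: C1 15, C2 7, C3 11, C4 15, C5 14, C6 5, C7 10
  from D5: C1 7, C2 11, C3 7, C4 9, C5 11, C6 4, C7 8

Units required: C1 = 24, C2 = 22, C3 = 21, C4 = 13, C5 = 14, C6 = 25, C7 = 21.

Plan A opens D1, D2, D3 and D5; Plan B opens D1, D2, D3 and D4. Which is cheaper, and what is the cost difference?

Plan A: {D1, D2, D3, D5}: C1→D3 3·24=72, C2→D2 2·22=44, C3→D2 7·21=147, C4→D1 7·13=91, C5→D3 2·14=28, C6→D5 4·25=100, C7→D2 8·21=168. Service 650; fixed 372; total 1022.
Plan B: {D1, D2, D3, D4}: C1→D3 3·24=72, C2→D2 2·22=44, C3→D2 7·21=147, C4→D1 7·13=91, C5→D3 2·14=28, C6→D4 5·25=125, C7→D2 8·21=168. Service 675; fixed 383; total 1058.
Difference: |1022 − 1058| = 36.

Plan A is cheaper by 36.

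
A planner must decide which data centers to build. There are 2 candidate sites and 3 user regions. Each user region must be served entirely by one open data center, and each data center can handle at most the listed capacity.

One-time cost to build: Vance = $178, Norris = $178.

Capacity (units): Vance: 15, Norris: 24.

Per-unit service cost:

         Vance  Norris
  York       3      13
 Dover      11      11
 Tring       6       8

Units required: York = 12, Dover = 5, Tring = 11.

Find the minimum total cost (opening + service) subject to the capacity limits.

Minimum total cost: 535

Open {Vance, Norris}: York→Vance 3·12=36, Dover→Norris 11·5=55, Tring→Norris 8·11=88.
Loads: Vance carries 12/15, Norris carries 16/24. Service 179; fixed 356; total 535.
Next best feasible plan costs 633.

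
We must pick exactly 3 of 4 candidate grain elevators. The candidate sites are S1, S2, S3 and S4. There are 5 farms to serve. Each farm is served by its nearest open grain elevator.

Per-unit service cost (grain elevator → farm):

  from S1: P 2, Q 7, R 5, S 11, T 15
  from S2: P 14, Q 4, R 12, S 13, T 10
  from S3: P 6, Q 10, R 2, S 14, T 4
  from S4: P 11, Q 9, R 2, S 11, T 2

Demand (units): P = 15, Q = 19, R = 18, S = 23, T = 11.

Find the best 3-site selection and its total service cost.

Choose S1, S2 and S4; total service cost 417.

With exactly 3 open, each farm uses its cheapest among the chosen.
{S1, S2, S4}: P→S1 2·15=30, Q→S2 4·19=76, R→S4 2·18=36, S→S1 11·23=253, T→S4 2·11=22. Service cost 417.
{S1, S2, S3}: service cost 439
{S1, S3, S4}: service cost 474
Among all 4 size-3 choices, {S1, S2, S4} is lowest.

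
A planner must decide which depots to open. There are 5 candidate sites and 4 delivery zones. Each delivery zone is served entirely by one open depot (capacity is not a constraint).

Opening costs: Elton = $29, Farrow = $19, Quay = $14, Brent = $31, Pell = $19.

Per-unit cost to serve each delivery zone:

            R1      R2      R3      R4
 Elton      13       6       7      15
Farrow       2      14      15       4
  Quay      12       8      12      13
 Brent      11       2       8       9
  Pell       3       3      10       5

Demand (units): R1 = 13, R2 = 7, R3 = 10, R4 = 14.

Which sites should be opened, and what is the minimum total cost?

Open Farrow and Brent; minimum total cost 226.

For any fixed open set, each delivery zone goes to its cheapest open site; total = fixed + service.
{Farrow, Brent}: R1→Farrow 2·13=26, R2→Brent 2·7=14, R3→Brent 8·10=80, R4→Farrow 4·14=56. Service 176; fixed 50; total 226.
{Elton, Farrow, Pell}: service 173 + fixed 67 = 240
{Farrow, Quay, Brent}: R1→Farrow 2·13=26, R2→Brent 2·7=14, R3→Brent 8·10=80, R4→Farrow 4·14=56. Service 176; fixed 64; total 240.
{Elton, Farrow, Quay, Brent, Pell}: service 166 + fixed 112 = 278
No other subset beats 226.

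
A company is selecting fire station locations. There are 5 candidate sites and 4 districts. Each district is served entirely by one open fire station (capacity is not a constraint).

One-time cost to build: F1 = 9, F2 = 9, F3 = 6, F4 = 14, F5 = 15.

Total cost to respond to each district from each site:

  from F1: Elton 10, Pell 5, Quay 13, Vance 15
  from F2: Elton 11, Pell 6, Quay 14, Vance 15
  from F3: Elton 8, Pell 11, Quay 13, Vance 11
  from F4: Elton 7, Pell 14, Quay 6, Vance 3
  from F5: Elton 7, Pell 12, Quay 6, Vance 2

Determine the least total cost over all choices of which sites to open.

For any fixed open set, each district goes to its cheapest open site; total = fixed + service.
{F5}: Elton→F5 7, Pell→F5 12, Quay→F5 6, Vance→F5 2. Service 27; fixed 15; total 42.
{F1, F4}: service 21 + fixed 23 = 44
{F1, F5}: service 20 + fixed 24 = 44
{F1, F2, F3, F4, F5}: Elton→F4 7, Pell→F1 5, Quay→F4 6, Vance→F5 2. Service 20; fixed 53; total 73.
No other subset beats 42.

Minimum total cost: 42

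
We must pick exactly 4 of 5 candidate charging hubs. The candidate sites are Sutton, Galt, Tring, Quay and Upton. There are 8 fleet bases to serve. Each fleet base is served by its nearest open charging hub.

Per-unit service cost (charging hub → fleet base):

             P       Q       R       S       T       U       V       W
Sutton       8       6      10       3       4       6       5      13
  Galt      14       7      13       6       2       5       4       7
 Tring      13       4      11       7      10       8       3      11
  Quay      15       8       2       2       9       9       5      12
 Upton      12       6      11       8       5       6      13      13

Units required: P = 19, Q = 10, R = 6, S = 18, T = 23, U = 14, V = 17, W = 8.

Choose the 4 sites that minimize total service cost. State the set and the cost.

Choose Sutton, Galt, Tring and Quay; total service cost 463.

With exactly 4 open, each fleet base uses its cheapest among the chosen.
{Sutton, Galt, Tring, Quay}: P→Sutton 8·19=152, Q→Tring 4·10=40, R→Quay 2·6=12, S→Quay 2·18=36, T→Galt 2·23=46, U→Galt 5·14=70, V→Tring 3·17=51, W→Galt 7·8=56. Service cost 463.
{Sutton, Galt, Quay, Upton}: service cost 500
{Sutton, Galt, Tring, Upton}: service cost 529
Among all 5 size-4 choices, {Sutton, Galt, Tring, Quay} is lowest.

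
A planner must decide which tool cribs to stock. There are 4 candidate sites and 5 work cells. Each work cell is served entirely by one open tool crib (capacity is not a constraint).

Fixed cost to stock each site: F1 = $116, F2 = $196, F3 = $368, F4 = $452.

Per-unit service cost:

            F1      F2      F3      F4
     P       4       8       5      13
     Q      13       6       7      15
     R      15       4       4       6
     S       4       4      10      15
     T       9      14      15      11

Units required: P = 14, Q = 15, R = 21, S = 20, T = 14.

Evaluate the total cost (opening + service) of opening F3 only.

Total cost: 1037

Each work cell is assigned to its cheapest site among the open ones.
{F3}: P→F3 5·14=70, Q→F3 7·15=105, R→F3 4·21=84, S→F3 10·20=200, T→F3 15·14=210. Service 669; fixed 368; total 1037.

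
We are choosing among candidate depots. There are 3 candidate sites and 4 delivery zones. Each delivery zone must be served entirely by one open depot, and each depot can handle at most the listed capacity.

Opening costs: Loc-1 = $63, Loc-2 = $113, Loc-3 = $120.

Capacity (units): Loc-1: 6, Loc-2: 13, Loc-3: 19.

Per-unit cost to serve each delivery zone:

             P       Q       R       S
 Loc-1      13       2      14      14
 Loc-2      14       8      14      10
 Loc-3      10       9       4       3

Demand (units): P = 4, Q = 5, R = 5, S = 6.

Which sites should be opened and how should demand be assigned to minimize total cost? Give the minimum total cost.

Open {Loc-1, Loc-3}: P→Loc-3 10·4=40, Q→Loc-1 2·5=10, R→Loc-3 4·5=20, S→Loc-3 3·6=18.
Loads: Loc-1 carries 5/6, Loc-3 carries 15/19. Service 88; fixed 183; total 271.
Next best feasible plan costs 318.

Minimum total cost: 271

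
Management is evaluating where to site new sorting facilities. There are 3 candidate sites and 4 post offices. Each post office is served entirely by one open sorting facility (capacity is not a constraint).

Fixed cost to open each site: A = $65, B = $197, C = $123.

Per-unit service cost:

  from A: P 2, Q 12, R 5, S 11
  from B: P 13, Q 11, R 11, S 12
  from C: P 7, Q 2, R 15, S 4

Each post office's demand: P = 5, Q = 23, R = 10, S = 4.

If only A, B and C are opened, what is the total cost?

Total cost: 507

Each post office is assigned to its cheapest site among the open ones.
{A, B, C}: P→A 2·5=10, Q→C 2·23=46, R→A 5·10=50, S→C 4·4=16. Service 122; fixed 385; total 507.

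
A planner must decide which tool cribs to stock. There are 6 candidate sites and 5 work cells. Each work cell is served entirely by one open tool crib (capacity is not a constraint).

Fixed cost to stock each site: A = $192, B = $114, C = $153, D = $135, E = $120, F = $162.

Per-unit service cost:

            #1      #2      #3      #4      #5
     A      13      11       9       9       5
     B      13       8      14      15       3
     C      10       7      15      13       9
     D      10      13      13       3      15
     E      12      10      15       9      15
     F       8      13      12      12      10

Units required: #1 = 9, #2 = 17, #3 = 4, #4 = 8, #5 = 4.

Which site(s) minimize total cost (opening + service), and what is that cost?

Open B only; minimum total cost 555.

For any fixed open set, each work cell goes to its cheapest open site; total = fixed + service.
{B}: #1→B 13·9=117, #2→B 8·17=136, #3→B 14·4=56, #4→B 15·8=120, #5→B 3·4=12. Service 441; fixed 114; total 555.
{C}: #1→C 10·9=90, #2→C 7·17=119, #3→C 15·4=60, #4→C 13·8=104, #5→C 9·4=36. Service 409; fixed 153; total 562.
{B, D}: service 314 + fixed 249 = 563
{A, B, C, D, E, F}: service 263 + fixed 876 = 1139
No other subset beats 555.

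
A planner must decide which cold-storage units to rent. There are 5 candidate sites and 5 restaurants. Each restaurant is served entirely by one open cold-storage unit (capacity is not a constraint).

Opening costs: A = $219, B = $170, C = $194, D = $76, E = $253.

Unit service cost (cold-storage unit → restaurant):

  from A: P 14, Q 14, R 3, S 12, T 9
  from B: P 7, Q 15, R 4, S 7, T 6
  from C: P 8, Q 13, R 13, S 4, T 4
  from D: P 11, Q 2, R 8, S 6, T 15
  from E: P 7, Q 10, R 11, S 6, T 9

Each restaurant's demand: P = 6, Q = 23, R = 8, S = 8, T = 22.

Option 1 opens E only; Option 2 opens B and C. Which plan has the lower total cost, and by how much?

Option 1: {E}: P→E 7·6=42, Q→E 10·23=230, R→E 11·8=88, S→E 6·8=48, T→E 9·22=198. Service 606; fixed 253; total 859.
Option 2: {B, C}: P→B 7·6=42, Q→C 13·23=299, R→B 4·8=32, S→C 4·8=32, T→C 4·22=88. Service 493; fixed 364; total 857.
Difference: |859 − 857| = 2.

Option 2 is cheaper by 2.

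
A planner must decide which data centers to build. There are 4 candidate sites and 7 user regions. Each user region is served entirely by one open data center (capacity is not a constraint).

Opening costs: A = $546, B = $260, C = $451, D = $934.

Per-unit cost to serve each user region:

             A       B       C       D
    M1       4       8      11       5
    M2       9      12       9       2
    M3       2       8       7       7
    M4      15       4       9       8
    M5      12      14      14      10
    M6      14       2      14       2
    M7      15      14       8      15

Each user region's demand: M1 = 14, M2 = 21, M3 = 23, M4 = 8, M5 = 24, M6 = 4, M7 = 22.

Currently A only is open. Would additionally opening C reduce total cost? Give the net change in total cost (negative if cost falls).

No — net change +249 (cost rises by 249).

Current service cost with {A}: 1085.
Adding C: each user region re-picks its cheapest; new service cost 883, saving 202.
Extra fixed cost: 451. Net change = 451 − 202 = 249.
(Totals: 1631 → 1880.)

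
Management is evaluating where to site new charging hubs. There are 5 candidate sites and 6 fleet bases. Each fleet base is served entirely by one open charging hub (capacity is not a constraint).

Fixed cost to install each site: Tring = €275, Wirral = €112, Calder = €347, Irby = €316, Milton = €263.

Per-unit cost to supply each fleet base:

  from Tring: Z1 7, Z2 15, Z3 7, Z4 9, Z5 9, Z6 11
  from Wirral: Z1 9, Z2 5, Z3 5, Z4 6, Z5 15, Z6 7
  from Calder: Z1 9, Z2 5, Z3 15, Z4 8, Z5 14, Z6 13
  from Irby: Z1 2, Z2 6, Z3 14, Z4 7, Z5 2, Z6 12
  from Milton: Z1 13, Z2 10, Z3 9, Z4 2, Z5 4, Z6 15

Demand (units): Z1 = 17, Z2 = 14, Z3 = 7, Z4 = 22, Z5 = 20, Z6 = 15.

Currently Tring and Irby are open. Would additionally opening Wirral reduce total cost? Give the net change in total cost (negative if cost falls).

Current service cost with {Tring, Irby}: 526.
Adding Wirral: each fleet base re-picks its cheapest; new service cost 416, saving 110.
Extra fixed cost: 112. Net change = 112 − 110 = 2.
(Totals: 1117 → 1119.)

No — net change +2 (cost rises by 2).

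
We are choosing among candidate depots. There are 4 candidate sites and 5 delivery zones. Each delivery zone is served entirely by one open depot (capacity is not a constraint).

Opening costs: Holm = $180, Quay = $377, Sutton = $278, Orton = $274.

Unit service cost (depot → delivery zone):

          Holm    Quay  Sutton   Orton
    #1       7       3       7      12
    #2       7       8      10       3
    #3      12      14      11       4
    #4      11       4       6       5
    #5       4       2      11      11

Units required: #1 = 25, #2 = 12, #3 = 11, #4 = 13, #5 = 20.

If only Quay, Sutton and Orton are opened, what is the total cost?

Each delivery zone is assigned to its cheapest site among the open ones.
{Quay, Sutton, Orton}: #1→Quay 3·25=75, #2→Orton 3·12=36, #3→Orton 4·11=44, #4→Quay 4·13=52, #5→Quay 2·20=40. Service 247; fixed 929; total 1176.

Total cost: 1176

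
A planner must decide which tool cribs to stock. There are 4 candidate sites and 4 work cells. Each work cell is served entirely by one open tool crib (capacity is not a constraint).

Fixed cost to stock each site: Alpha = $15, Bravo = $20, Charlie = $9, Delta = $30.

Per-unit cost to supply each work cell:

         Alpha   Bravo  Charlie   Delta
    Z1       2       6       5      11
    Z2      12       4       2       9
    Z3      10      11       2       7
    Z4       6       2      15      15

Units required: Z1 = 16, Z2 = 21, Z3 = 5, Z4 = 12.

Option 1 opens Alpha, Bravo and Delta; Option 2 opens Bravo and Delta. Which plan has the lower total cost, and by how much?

Option 1: {Alpha, Bravo, Delta}: Z1→Alpha 2·16=32, Z2→Bravo 4·21=84, Z3→Delta 7·5=35, Z4→Bravo 2·12=24. Service 175; fixed 65; total 240.
Option 2: {Bravo, Delta}: Z1→Bravo 6·16=96, Z2→Bravo 4·21=84, Z3→Delta 7·5=35, Z4→Bravo 2·12=24. Service 239; fixed 50; total 289.
Difference: |240 − 289| = 49.

Option 1 is cheaper by 49.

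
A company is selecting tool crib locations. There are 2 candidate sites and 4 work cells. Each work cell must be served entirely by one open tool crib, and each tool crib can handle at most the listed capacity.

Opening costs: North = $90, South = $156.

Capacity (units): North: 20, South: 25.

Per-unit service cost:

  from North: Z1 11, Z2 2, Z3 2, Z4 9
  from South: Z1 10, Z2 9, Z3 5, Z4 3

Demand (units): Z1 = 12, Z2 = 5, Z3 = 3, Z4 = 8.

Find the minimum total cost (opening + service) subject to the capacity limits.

Open {North, South}: Z1→South 10·12=120, Z2→North 2·5=10, Z3→North 2·3=6, Z4→South 3·8=24.
Loads: North carries 8/20, South carries 20/25. Service 160; fixed 246; total 406.
Next best feasible plan costs 415.

Minimum total cost: 406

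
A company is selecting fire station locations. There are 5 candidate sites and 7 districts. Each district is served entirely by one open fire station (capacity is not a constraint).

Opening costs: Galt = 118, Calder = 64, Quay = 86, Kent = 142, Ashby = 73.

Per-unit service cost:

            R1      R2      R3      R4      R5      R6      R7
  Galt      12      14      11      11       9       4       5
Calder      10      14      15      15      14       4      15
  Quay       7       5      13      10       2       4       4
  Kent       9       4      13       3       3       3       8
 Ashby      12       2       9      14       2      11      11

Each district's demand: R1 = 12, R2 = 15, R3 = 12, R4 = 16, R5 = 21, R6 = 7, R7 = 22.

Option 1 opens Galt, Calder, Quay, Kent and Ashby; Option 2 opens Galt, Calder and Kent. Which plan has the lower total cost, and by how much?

Option 1: {Galt, Calder, Quay, Kent, Ashby}: R1→Quay 7·12=84, R2→Ashby 2·15=30, R3→Ashby 9·12=108, R4→Kent 3·16=48, R5→Quay 2·21=42, R6→Kent 3·7=21, R7→Quay 4·22=88. Service 421; fixed 483; total 904.
Option 2: {Galt, Calder, Kent}: R1→Kent 9·12=108, R2→Kent 4·15=60, R3→Galt 11·12=132, R4→Kent 3·16=48, R5→Kent 3·21=63, R6→Kent 3·7=21, R7→Galt 5·22=110. Service 542; fixed 324; total 866.
Difference: |904 − 866| = 38.

Option 2 is cheaper by 38.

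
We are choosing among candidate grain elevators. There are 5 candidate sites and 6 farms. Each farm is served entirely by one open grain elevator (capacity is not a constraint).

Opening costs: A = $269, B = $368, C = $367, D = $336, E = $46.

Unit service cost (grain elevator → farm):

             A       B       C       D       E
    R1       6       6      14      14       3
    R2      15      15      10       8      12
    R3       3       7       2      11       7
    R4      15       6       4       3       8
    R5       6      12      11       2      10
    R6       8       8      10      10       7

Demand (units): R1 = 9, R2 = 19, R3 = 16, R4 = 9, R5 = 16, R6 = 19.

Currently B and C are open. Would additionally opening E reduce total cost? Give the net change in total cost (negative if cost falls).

Current service cost with {B, C}: 640.
Adding E: each farm re-picks its cheapest; new service cost 578, saving 62.
Extra fixed cost: 46. Net change = 46 − 62 = -16.
(Totals: 1375 → 1359.)

Yes — net change −16 (cost falls by 16).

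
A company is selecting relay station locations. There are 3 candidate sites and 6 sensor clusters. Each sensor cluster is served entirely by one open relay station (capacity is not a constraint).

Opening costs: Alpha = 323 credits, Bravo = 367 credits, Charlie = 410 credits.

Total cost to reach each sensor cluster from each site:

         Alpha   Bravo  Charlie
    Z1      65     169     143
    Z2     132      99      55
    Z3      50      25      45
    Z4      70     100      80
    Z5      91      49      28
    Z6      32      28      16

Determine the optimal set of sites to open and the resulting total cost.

Open Alpha only; minimum total cost 763.

For any fixed open set, each sensor cluster goes to its cheapest open site; total = fixed + service.
{Alpha}: Z1→Alpha 65, Z2→Alpha 132, Z3→Alpha 50, Z4→Alpha 70, Z5→Alpha 91, Z6→Alpha 32. Service 440; fixed 323; total 763.
{Charlie}: service 367 + fixed 410 = 777
{Bravo}: Z1→Bravo 169, Z2→Bravo 99, Z3→Bravo 25, Z4→Bravo 100, Z5→Bravo 49, Z6→Bravo 28. Service 470; fixed 367; total 837.
{Alpha, Bravo, Charlie}: Z1→Alpha 65, Z2→Charlie 55, Z3→Bravo 25, Z4→Alpha 70, Z5→Charlie 28, Z6→Charlie 16. Service 259; fixed 1100; total 1359.
No other subset beats 763.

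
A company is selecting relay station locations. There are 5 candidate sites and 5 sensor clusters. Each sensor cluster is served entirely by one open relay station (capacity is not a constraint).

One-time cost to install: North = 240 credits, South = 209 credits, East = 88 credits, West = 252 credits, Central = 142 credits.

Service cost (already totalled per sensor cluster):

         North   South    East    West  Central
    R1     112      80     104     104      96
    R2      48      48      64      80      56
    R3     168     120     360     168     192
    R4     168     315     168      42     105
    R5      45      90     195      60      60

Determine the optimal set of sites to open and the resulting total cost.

Open Central only; minimum total cost 651.

For any fixed open set, each sensor cluster goes to its cheapest open site; total = fixed + service.
{Central}: R1→Central 96, R2→Central 56, R3→Central 192, R4→Central 105, R5→Central 60. Service 509; fixed 142; total 651.
{West}: R1→West 104, R2→West 80, R3→West 168, R4→West 42, R5→West 60. Service 454; fixed 252; total 706.
{East, Central}: service 509 + fixed 230 = 739
{North, South, East, West, Central}: R1→South 80, R2→North 48, R3→South 120, R4→West 42, R5→North 45. Service 335; fixed 931; total 1266.
No other subset beats 651.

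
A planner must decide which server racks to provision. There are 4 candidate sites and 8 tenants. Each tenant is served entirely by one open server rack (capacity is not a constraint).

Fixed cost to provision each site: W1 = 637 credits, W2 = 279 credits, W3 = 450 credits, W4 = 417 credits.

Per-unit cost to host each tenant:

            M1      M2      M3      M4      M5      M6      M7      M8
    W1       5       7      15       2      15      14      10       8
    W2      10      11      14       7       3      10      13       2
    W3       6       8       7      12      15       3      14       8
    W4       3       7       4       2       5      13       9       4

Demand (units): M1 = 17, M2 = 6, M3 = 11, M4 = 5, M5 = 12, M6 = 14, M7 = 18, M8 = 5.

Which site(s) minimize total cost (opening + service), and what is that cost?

Open W4 only; minimum total cost 988.

For any fixed open set, each tenant goes to its cheapest open site; total = fixed + service.
{W4}: M1→W4 3·17=51, M2→W4 7·6=42, M3→W4 4·11=44, M4→W4 2·5=10, M5→W4 5·12=60, M6→W4 13·14=182, M7→W4 9·18=162, M8→W4 4·5=20. Service 571; fixed 417; total 988.
{W2}: service 845 + fixed 279 = 1124
{W2, W4}: M1→W4 3·17=51, M2→W4 7·6=42, M3→W4 4·11=44, M4→W4 2·5=10, M5→W2 3·12=36, M6→W2 10·14=140, M7→W4 9·18=162, M8→W2 2·5=10. Service 495; fixed 696; total 1191.
{W1, W2, W3, W4}: service 397 + fixed 1783 = 2180
No other subset beats 988.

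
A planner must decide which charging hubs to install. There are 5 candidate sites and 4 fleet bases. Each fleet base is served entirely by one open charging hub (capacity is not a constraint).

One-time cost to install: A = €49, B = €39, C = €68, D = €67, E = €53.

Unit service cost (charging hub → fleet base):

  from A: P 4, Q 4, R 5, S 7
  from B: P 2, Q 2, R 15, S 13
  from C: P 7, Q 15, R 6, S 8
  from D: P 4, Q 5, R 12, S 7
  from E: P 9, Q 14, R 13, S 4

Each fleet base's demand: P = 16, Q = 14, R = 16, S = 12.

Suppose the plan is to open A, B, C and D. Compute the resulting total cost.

Total cost: 447

Each fleet base is assigned to its cheapest site among the open ones.
{A, B, C, D}: P→B 2·16=32, Q→B 2·14=28, R→A 5·16=80, S→A 7·12=84. Service 224; fixed 223; total 447.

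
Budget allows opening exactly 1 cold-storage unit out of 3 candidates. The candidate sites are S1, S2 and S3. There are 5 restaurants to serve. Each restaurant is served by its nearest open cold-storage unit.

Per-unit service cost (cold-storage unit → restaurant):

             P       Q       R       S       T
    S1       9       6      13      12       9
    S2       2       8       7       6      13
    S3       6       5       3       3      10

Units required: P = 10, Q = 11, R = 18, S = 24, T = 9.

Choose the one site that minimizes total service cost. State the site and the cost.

With exactly 1 open, each restaurant uses its cheapest among the chosen.
{S3}: P→S3 6·10=60, Q→S3 5·11=55, R→S3 3·18=54, S→S3 3·24=72, T→S3 10·9=90. Service cost 331.
{S2}: service cost 495
{S1}: service cost 759
Among all 3 size-1 choices, {S3} is lowest.

Choose S3 only; total service cost 331.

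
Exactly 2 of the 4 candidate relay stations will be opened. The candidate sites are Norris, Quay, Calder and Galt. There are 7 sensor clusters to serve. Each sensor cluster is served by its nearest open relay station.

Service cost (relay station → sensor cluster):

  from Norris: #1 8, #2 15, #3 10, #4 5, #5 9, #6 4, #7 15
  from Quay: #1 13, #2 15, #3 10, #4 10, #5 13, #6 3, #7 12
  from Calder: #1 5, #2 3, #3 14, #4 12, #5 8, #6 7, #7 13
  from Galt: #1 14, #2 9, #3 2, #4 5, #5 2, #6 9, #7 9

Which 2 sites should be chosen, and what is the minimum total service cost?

With exactly 2 open, each sensor cluster uses its cheapest among the chosen.
{Calder, Galt}: #1→Calder 5, #2→Calder 3, #3→Galt 2, #4→Galt 5, #5→Galt 2, #6→Calder 7, #7→Galt 9. Service cost 33.
{Norris, Galt}: service cost 39
{Quay, Galt}: service cost 43
Among all 6 size-2 choices, {Calder, Galt} is lowest.

Choose Calder and Galt; total service cost 33.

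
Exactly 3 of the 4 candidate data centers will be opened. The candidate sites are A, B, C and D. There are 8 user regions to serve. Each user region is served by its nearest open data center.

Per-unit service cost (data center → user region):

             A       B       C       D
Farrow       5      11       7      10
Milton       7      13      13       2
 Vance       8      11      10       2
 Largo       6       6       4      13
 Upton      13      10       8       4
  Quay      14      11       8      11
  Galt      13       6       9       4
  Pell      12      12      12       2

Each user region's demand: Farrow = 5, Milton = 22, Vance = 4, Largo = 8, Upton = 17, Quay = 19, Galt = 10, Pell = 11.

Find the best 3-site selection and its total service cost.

With exactly 3 open, each user region uses its cheapest among the chosen.
{A, C, D}: Farrow→A 5·5=25, Milton→D 2·22=44, Vance→D 2·4=8, Largo→C 4·8=32, Upton→D 4·17=68, Quay→C 8·19=152, Galt→D 4·10=40, Pell→D 2·11=22. Service cost 391.
{B, C, D}: service cost 401
{A, B, D}: service cost 464
Among all 4 size-3 choices, {A, C, D} is lowest.

Choose A, C and D; total service cost 391.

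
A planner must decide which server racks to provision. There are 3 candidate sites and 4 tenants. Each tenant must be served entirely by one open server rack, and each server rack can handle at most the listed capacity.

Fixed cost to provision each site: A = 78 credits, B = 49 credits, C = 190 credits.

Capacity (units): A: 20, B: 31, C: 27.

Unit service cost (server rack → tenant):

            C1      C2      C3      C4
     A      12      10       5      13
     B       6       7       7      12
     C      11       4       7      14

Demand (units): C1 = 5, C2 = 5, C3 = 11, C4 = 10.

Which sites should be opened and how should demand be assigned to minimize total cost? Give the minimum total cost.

Open {B}: C1→B 6·5=30, C2→B 7·5=35, C3→B 7·11=77, C4→B 12·10=120.
Loads: B carries 31/31. Service 262; fixed 49; total 311.
Next best feasible plan costs 367.

Minimum total cost: 311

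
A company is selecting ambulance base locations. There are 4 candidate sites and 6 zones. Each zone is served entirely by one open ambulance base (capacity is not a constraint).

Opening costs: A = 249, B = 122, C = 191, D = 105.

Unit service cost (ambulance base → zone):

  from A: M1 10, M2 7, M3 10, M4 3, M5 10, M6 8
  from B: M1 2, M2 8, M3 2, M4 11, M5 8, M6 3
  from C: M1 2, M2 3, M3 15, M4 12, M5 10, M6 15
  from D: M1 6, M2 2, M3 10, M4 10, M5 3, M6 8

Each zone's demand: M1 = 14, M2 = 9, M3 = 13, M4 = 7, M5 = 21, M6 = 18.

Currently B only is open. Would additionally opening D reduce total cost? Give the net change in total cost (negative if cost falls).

Current service cost with {B}: 425.
Adding D: each zone re-picks its cheapest; new service cost 259, saving 166.
Extra fixed cost: 105. Net change = 105 − 166 = -61.
(Totals: 547 → 486.)

Yes — net change −61 (cost falls by 61).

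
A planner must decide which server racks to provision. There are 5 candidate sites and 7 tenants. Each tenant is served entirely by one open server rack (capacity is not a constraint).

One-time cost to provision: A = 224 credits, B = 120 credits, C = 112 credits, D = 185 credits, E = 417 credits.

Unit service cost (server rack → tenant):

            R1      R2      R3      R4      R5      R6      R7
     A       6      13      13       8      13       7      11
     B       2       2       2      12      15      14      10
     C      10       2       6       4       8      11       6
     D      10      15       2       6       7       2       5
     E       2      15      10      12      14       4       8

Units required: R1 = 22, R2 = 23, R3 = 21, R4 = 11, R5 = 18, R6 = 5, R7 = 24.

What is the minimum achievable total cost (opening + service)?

Minimum total cost: 751

For any fixed open set, each tenant goes to its cheapest open site; total = fixed + service.
{B, C}: R1→B 2·22=44, R2→B 2·23=46, R3→B 2·21=42, R4→C 4·11=44, R5→C 8·18=144, R6→C 11·5=55, R7→C 6·24=144. Service 519; fixed 232; total 751.
{B, D}: service 454 + fixed 305 = 759
{B, C, D}: service 432 + fixed 417 = 849
{A, B, C, D, E}: service 432 + fixed 1058 = 1490
No other subset beats 751.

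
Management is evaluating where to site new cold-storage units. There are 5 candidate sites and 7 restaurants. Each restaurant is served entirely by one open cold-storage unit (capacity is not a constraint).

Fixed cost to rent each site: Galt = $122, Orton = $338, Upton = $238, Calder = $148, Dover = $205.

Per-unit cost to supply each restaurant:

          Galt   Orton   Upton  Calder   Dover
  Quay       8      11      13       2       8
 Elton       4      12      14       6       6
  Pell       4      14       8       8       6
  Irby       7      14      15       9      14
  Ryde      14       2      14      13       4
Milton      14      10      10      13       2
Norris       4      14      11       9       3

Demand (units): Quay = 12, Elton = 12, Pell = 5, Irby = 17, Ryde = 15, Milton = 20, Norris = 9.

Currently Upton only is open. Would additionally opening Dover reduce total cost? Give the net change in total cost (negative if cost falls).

Current service cost with {Upton}: 1128.
Adding Dover: each restaurant re-picks its cheapest; new service cost 563, saving 565.
Extra fixed cost: 205. Net change = 205 − 565 = -360.
(Totals: 1366 → 1006.)

Yes — net change −360 (cost falls by 360).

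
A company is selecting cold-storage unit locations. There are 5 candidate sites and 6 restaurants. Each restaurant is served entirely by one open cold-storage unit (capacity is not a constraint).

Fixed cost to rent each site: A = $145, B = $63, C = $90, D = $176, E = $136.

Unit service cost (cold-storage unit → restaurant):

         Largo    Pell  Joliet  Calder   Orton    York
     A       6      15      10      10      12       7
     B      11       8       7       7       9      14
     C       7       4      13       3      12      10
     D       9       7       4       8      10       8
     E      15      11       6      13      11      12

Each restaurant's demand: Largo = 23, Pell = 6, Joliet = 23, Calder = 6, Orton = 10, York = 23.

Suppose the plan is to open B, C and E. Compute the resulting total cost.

Total cost: 950

Each restaurant is assigned to its cheapest site among the open ones.
{B, C, E}: Largo→C 7·23=161, Pell→C 4·6=24, Joliet→E 6·23=138, Calder→C 3·6=18, Orton→B 9·10=90, York→C 10·23=230. Service 661; fixed 289; total 950.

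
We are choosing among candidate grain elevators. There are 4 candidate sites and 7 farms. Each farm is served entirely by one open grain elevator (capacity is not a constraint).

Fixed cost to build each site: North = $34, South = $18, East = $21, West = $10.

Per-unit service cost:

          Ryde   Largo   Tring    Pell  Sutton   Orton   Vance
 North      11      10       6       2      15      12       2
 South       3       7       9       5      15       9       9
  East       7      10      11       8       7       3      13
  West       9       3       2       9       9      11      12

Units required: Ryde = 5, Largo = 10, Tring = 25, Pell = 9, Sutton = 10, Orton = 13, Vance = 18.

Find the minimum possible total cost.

For any fixed open set, each farm goes to its cheapest open site; total = fixed + service.
{North, South, East, West}: Ryde→South 3·5=15, Largo→West 3·10=30, Tring→West 2·25=50, Pell→North 2·9=18, Sutton→East 7·10=70, Orton→East 3·13=39, Vance→North 2·18=36. Service 258; fixed 83; total 341.
{North, East, West}: service 278 + fixed 65 = 343
{North, South, West}: Ryde→South 3·5=15, Largo→West 3·10=30, Tring→West 2·25=50, Pell→North 2·9=18, Sutton→West 9·10=90, Orton→South 9·13=117, Vance→North 2·18=36. Service 356; fixed 62; total 418.
{West}: Ryde→West 9·5=45, Largo→West 3·10=30, Tring→West 2·25=50, Pell→West 9·9=81, Sutton→West 9·10=90, Orton→West 11·13=143, Vance→West 12·18=216. Service 655; fixed 10; total 665.
No other subset beats 341.

Minimum total cost: 341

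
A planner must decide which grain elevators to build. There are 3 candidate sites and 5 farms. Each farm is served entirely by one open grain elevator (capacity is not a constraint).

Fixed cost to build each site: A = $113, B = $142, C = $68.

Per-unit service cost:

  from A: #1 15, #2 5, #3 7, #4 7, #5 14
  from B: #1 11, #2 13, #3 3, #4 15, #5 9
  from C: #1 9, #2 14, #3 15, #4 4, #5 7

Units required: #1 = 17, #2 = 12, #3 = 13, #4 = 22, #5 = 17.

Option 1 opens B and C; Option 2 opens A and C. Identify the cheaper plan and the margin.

Option 2 is cheaper by 73.

Option 1: {B, C}: #1→C 9·17=153, #2→B 13·12=156, #3→B 3·13=39, #4→C 4·22=88, #5→C 7·17=119. Service 555; fixed 210; total 765.
Option 2: {A, C}: #1→C 9·17=153, #2→A 5·12=60, #3→A 7·13=91, #4→C 4·22=88, #5→C 7·17=119. Service 511; fixed 181; total 692.
Difference: |765 − 692| = 73.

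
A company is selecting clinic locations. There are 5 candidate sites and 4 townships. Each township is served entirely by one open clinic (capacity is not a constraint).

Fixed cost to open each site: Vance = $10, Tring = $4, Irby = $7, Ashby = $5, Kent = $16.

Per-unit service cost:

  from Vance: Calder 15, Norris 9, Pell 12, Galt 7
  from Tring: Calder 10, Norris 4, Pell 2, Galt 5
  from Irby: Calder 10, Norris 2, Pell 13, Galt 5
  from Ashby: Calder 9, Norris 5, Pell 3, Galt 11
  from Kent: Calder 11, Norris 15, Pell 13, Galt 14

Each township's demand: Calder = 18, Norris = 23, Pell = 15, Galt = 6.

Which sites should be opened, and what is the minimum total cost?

Open Tring, Irby and Ashby; minimum total cost 284.

For any fixed open set, each township goes to its cheapest open site; total = fixed + service.
{Tring, Irby, Ashby}: Calder→Ashby 9·18=162, Norris→Irby 2·23=46, Pell→Tring 2·15=30, Galt→Tring 5·6=30. Service 268; fixed 16; total 284.
{Vance, Tring, Irby, Ashby}: service 268 + fixed 26 = 294
{Irby, Ashby}: service 283 + fixed 12 = 295
{Vance, Tring, Irby, Ashby, Kent}: service 268 + fixed 42 = 310
No other subset beats 284.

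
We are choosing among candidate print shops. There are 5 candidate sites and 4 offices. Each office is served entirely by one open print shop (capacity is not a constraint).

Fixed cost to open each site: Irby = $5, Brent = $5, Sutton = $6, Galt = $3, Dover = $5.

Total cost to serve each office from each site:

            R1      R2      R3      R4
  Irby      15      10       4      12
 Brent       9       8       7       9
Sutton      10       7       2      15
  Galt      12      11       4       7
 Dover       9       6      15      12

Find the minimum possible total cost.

Minimum total cost: 34

For any fixed open set, each office goes to its cheapest open site; total = fixed + service.
{Galt, Dover}: R1→Dover 9, R2→Dover 6, R3→Galt 4, R4→Galt 7. Service 26; fixed 8; total 34.
{Sutton, Galt}: R1→Sutton 10, R2→Sutton 7, R3→Sutton 2, R4→Galt 7. Service 26; fixed 9; total 35.
{Brent, Galt}: service 28 + fixed 8 = 36
{Irby, Brent, Sutton, Galt, Dover}: service 24 + fixed 24 = 48
No other subset beats 34.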